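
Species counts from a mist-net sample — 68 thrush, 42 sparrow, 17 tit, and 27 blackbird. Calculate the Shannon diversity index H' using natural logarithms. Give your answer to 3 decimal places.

Total N = 68+42+17+27 = 154, so the proportions are 0.44156, 0.27273, 0.11039, 0.17532 (working shown to 5 dp, full precision carried).
Each pᵢ ln pᵢ term: 0.44156×(-0.81744)=-0.36095, 0.27273×(-1.29928)=-0.35435, 0.11039×(-2.20374)=-0.24327, 0.17532×(-1.74112)=-0.30526.
Sum = -1.26383, so H' = 1.264.

1.264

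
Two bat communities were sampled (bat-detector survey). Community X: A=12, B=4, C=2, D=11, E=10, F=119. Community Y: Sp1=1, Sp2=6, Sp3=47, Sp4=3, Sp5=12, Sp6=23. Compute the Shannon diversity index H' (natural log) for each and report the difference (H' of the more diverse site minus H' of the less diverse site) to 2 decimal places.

Community X: N=158, proportions 0.0759, 0.0253, 0.0127, 0.0696, 0.0633, 0.7532, giving H' = 0.9179 (working shown to 4 dp, full precision carried).
Community Y: N=92, proportions 0.0109, 0.0652, 0.5109, 0.0326, 0.1304, 0.25, giving H' = 1.2942.
Difference = |0.9179 − 1.2942| = 0.3763, i.e. 0.38 to 2 decimal places.

0.38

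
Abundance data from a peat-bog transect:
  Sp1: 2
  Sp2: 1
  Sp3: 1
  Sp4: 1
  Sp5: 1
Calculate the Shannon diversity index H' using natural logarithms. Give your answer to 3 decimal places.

Total N = 2+1+1+1+1 = 6, so the proportions are 0.33333, 0.16667, 0.16667, 0.16667, 0.16667 (working shown to 5 dp, full precision carried).
Each pᵢ ln pᵢ term: 0.33333×(-1.09861)=-0.36620, 0.16667×(-1.79176)=-0.29863, 0.16667×(-1.79176)=-0.29863, 0.16667×(-1.79176)=-0.29863, 0.16667×(-1.79176)=-0.29863.
Sum = -1.56071, so H' = 1.561.

1.561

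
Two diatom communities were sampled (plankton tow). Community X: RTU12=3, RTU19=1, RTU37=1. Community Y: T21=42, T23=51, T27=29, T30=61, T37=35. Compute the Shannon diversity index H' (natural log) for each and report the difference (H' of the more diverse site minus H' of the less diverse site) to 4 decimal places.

0.6252

Community X: N=5, proportions 0.6, 0.2, 0.2, giving H' = 0.950271 (working shown to 6 dp, full precision carried).
Community Y: N=218, proportions 0.192661, 0.233945, 0.133028, 0.279817, 0.16055, giving H' = 1.575517.
Difference = |0.950271 − 1.575517| = 0.625246, i.e. 0.6252 to 4 decimal places.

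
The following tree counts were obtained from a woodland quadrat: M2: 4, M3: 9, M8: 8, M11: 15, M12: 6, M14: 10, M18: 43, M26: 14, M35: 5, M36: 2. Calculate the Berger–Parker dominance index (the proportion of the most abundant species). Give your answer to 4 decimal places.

0.3707

Total N = 4+9+8+15+6+10+43+14+5+2 = 116, so the proportions are 0.034483, 0.077586, 0.068966, 0.12931, 0.051724, 0.086207, 0.37069, 0.12069, 0.043103, 0.017241 (working shown to 6 dp, full precision carried).
The largest proportion is 0.37069, i.e. d = 0.3707 to 4 decimal places.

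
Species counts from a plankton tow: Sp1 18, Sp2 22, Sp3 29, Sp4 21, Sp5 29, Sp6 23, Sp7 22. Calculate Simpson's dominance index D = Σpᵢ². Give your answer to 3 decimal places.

0.147

Total N = 18+22+29+21+29+23+22 = 164, so the proportions are 0.10976, 0.13415, 0.17683, 0.12805, 0.17683, 0.14024, 0.13415 (working shown to 5 dp, full precision carried).
D = 0.10976² + 0.13415² + 0.17683² + 0.12805² + 0.17683² + 0.14024² + 0.13415² = 0.01205 + 0.01800 + 0.03127 + 0.01640 + 0.03127 + 0.01967 + 0.01800 = 0.14664.
To 3 decimal places, D = 0.147.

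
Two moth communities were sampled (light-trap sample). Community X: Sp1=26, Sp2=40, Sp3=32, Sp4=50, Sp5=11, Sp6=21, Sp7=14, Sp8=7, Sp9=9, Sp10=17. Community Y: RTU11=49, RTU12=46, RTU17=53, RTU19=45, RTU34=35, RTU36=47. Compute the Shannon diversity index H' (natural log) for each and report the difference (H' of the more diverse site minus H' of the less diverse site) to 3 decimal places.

Community X: N=227, proportions 0.114537, 0.176211, 0.140969, 0.220264, 0.048458, 0.092511, 0.061674, 0.030837, 0.039648, 0.07489, giving H' = 2.131602 (working shown to 6 dp, full precision carried).
Community Y: N=275, proportions 0.178182, 0.167273, 0.192727, 0.163636, 0.127273, 0.170909, giving H' = 1.784276.
Difference = |2.131602 − 1.784276| = 0.347326, i.e. 0.347 to 3 decimal places.

0.347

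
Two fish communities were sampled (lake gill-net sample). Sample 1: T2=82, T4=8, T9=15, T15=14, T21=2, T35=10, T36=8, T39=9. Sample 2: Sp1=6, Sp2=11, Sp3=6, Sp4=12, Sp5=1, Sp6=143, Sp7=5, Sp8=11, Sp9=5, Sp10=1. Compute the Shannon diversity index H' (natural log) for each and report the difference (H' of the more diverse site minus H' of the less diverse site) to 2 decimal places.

0.33

Sample 1: N=148, proportions 0.5541, 0.0541, 0.1014, 0.0946, 0.0135, 0.0676, 0.0541, 0.0608, giving H' = 1.5082 (working shown to 4 dp, full precision carried).
Sample 2: N=201, proportions 0.0299, 0.0547, 0.0299, 0.0597, 0.005, 0.7114, 0.0249, 0.0547, 0.0249, 0.005, giving H' = 1.1747.
Difference = |1.5082 − 1.1747| = 0.3335, i.e. 0.33 to 2 decimal places.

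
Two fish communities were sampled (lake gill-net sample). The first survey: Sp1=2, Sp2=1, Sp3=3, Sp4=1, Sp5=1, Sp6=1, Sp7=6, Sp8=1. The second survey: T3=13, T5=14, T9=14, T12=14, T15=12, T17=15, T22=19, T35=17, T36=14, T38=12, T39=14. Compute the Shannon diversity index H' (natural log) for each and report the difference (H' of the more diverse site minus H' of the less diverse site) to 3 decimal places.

0.581

The first survey: N=16, proportions 0.125, 0.0625, 0.1875, 0.0625, 0.0625, 0.0625, 0.375, 0.0625, giving H' = 1.80805 (working shown to 5 dp, full precision carried).
The second survey: N=158, proportions 0.08228, 0.08861, 0.08861, 0.08861, 0.07595, 0.09494, 0.12025, 0.10759, 0.08861, 0.07595, 0.08861, giving H' = 2.38889.
Difference = |1.80805 − 2.38889| = 0.58084, i.e. 0.581 to 3 decimal places.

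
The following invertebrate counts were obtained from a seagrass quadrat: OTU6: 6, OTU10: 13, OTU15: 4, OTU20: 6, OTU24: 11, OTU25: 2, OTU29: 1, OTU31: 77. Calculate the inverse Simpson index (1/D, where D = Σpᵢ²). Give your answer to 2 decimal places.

Total N = 6+13+4+6+11+2+1+77 = 120, so the proportions are 0.05, 0.10833, 0.03333, 0.05, 0.09167, 0.01667, 0.00833, 0.64167 (working shown to 5 dp, full precision carried).
D = 0.05² + 0.10833² + 0.03333² + 0.05² + 0.09167² + 0.01667² + 0.00833² + 0.64167² = 0.00250 + 0.01174 + 0.00111 + 0.00250 + 0.00840 + 0.00028 + 0.00007 + 0.41174 = 0.43833.
So 1/D = 2.2814, i.e. 2.28 to 2 decimal places.

2.28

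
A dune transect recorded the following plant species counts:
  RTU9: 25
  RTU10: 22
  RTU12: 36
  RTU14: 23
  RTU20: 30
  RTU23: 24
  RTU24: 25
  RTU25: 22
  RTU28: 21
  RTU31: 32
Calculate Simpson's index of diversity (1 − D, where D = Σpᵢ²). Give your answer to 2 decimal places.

0.90

Total N = 25+22+36+23+30+24+25+22+21+32 = 260, so the proportions are 0.0962, 0.0846, 0.1385, 0.0885, 0.1154, 0.0923, 0.0962, 0.0846, 0.0808, 0.1231 (working shown to 4 dp, full precision carried).
D = 0.0962² + 0.0846² + 0.1385² + 0.0885² + 0.1154² + 0.0923² + 0.0962² + 0.0846² + 0.0808² + 0.1231² = 0.0092 + 0.0072 + 0.0192 + 0.0078 + 0.0133 + 0.0085 + 0.0092 + 0.0072 + 0.0065 + 0.0151 = 0.1033.
So 1 − D = 0.8967, i.e. 0.90 to 2 decimal places.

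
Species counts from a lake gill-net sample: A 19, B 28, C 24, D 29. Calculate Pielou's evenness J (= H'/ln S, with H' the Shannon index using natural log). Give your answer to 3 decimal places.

0.991

Total N = 19+28+24+29 = 100, so the proportions are 0.19, 0.28, 0.24, 0.29 (working shown to 5 dp, full precision carried).
H' = −Σ pᵢ ln pᵢ = −((-0.31554) + (-0.35643) + (-0.34251) + (-0.35898)) = 1.37346.
With S = 4 species, ln S = 1.38629, so J = 1.37346/1.38629 = 0.99074, i.e. 0.991 to 3 decimal places.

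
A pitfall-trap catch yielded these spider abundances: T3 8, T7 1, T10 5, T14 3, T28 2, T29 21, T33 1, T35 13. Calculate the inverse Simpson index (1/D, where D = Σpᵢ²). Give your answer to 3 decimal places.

Total N = 8+1+5+3+2+21+1+13 = 54, so the proportions are 0.1481481, 0.0185185, 0.0925926, 0.0555556, 0.037037, 0.3888889, 0.0185185, 0.2407407 (working shown to 7 dp, full precision carried).
D = 0.1481481² + 0.0185185² + 0.0925926² + 0.0555556² + 0.037037² + 0.3888889² + 0.0185185² + 0.2407407² = 0.0219479 + 0.0003429 + 0.0085734 + 0.0030864 + 0.0013717 + 0.1512346 + 0.0003429 + 0.0579561 = 0.2448560.
So 1/D = 4.08403, i.e. 4.084 to 3 decimal places.

4.084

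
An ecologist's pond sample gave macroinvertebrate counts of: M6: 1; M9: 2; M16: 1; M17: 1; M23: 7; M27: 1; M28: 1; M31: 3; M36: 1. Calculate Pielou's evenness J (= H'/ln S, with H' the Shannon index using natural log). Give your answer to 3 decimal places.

Total N = 1+2+1+1+7+1+1+3+1 = 18, so the proportions are 0.05556, 0.11111, 0.05556, 0.05556, 0.38889, 0.05556, 0.05556, 0.16667, 0.05556 (working shown to 5 dp, full precision carried).
H' = −Σ pᵢ ln pᵢ = −((-0.16058) + (-0.24414) + (-0.16058) + (-0.16058) + (-0.36729) + (-0.16058) + (-0.16058) + (-0.29863) + (-0.16058)) = 1.87351.
With S = 9 species, ln S = 2.19722, so J = 1.87351/2.19722 = 0.85267, i.e. 0.853 to 3 decimal places.

0.853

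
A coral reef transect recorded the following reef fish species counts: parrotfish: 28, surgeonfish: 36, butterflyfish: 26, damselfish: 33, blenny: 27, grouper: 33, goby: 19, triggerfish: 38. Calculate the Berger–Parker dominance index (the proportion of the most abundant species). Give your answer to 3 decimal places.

Total N = 28+36+26+33+27+33+19+38 = 240, so the proportions are 0.11667, 0.15, 0.10833, 0.1375, 0.1125, 0.1375, 0.07917, 0.15833 (working shown to 5 dp, full precision carried).
The largest proportion is 0.15833, i.e. d = 0.158 to 3 decimal places.

0.158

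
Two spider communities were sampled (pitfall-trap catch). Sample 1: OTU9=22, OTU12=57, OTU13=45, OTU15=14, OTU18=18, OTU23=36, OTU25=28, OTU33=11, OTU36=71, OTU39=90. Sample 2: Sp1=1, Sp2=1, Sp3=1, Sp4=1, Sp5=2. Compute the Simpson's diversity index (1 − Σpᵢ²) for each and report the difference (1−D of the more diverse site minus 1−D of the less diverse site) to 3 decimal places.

0.082

Sample 1: N=392, proportions 0.0561224, 0.1454082, 0.1147959, 0.0357143, 0.0459184, 0.0918367, 0.0714286, 0.0280612, 0.1811224, 0.2295918, giving 1−D = 0.8593034 (working shown to 7 dp, full precision carried).
Sample 2: N=6, proportions 0.1666667, 0.1666667, 0.1666667, 0.1666667, 0.3333333, giving 1−D = 0.7777778.
Difference = |0.8593034 − 0.7777778| = 0.0815256, i.e. 0.082 to 3 decimal places.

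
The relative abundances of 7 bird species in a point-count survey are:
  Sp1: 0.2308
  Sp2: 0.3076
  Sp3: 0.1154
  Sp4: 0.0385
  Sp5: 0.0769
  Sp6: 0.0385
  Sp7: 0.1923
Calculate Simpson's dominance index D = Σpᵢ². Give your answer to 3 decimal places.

D = 0.2308² + 0.3076² + 0.1154² + 0.0385² + 0.0769² + 0.0385² + 0.1923² = 0.05327 + 0.09462 + 0.01332 + 0.00148 + 0.00591 + 0.00148 + 0.03698 = 0.20706 (working shown to 5 dp, full precision carried).
To 3 decimal places, D = 0.207.

0.207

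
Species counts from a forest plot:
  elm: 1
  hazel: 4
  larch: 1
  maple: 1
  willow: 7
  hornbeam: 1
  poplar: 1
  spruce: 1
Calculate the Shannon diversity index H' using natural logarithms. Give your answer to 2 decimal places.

Total N = 1+4+1+1+7+1+1+1 = 17, so the proportions are 0.0588, 0.2353, 0.0588, 0.0588, 0.4118, 0.0588, 0.0588, 0.0588 (working shown to 4 dp, full precision carried).
Each pᵢ ln pᵢ term: 0.0588×(-2.8332)=-0.1667, 0.2353×(-1.4469)=-0.3405, 0.0588×(-2.8332)=-0.1667, 0.0588×(-2.8332)=-0.1667, 0.4118×(-0.8873)=-0.3654, 0.0588×(-2.8332)=-0.1667, 0.0588×(-2.8332)=-0.1667, 0.0588×(-2.8332)=-0.1667.
Sum = -1.7058, so H' = 1.71.

1.71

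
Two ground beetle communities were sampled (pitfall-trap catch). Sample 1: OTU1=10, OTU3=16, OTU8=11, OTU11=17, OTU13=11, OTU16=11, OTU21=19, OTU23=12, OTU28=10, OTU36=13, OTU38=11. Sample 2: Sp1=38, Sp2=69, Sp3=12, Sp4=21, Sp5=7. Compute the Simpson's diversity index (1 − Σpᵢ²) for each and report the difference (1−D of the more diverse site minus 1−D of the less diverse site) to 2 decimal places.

Sample 1: N=141, proportions 0.0709, 0.1135, 0.078, 0.1206, 0.078, 0.078, 0.1348, 0.0851, 0.0709, 0.0922, 0.078, giving 1−D = 0.9043 (working shown to 4 dp, full precision carried).
Sample 2: N=147, proportions 0.2585, 0.4694, 0.0816, 0.1429, 0.0476, giving 1−D = 0.6835.
Difference = |0.9043 − 0.6835| = 0.2208, i.e. 0.22 to 2 decimal places.

0.22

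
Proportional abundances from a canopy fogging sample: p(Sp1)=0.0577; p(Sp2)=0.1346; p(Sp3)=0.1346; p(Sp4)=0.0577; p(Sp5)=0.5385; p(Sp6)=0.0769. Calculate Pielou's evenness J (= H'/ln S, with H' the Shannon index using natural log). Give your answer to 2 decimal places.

H' = −Σ pᵢ ln pᵢ = −((-0.1646) + (-0.2699) + (-0.2699) + (-0.1646) + (-0.3333) + (-0.1973)) = 1.3996 (working shown to 4 dp, full precision carried).
With S = 6 species, ln S = 1.7918, so J = 1.3996/1.7918 = 0.7811, i.e. 0.78 to 2 decimal places.

0.78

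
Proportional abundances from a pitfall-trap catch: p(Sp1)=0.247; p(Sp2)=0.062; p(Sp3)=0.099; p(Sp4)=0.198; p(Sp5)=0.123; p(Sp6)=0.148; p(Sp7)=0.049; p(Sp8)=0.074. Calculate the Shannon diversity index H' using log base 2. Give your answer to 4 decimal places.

2.8109

Each pᵢ log₂ pᵢ term (working shown to 6 dp, full precision carried): 0.247×(-2.017417)=-0.498302, 0.062×(-4.011588)=-0.248718, 0.099×(-3.336428)=-0.330306, 0.198×(-2.336428)=-0.462613, 0.123×(-3.023270)=-0.371862, 0.148×(-2.756331)=-0.407937, 0.049×(-4.351074)=-0.213203, 0.074×(-3.756331)=-0.277968.
Sum = -2.810910, so H' = 2.8109.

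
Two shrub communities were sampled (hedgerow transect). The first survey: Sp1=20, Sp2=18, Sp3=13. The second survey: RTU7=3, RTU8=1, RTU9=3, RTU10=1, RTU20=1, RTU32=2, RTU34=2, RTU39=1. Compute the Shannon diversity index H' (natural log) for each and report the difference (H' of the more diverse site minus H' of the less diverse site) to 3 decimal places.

The first survey: N=51, proportions 0.39216, 0.35294, 0.2549, giving H' = 1.08309 (working shown to 5 dp, full precision carried).
The second survey: N=14, proportions 0.21429, 0.07143, 0.21429, 0.07143, 0.07143, 0.14286, 0.14286, 0.07143, giving H' = 1.97018.
Difference = |1.08309 − 1.97018| = 0.88709, i.e. 0.887 to 3 decimal places.

0.887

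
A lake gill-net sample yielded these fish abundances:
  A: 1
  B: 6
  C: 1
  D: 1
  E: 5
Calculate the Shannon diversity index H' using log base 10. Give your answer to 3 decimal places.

0.563

Total N = 1+6+1+1+5 = 14, so the proportions are 0.07143, 0.42857, 0.07143, 0.07143, 0.35714 (working shown to 5 dp, full precision carried).
Each pᵢ log₁₀ pᵢ term: 0.07143×(-1.14613)=-0.08187, 0.42857×(-0.36798)=-0.15770, 0.07143×(-1.14613)=-0.08187, 0.07143×(-1.14613)=-0.08187, 0.35714×(-0.44716)=-0.15970.
Sum = -0.56300, so H' = 0.563.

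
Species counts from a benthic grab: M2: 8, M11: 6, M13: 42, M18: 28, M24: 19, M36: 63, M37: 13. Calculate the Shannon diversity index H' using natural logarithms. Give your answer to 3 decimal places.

1.679

Total N = 8+6+42+28+19+63+13 = 179, so the proportions are 0.04469, 0.03352, 0.23464, 0.15642, 0.10615, 0.35196, 0.07263 (working shown to 5 dp, full precision carried).
Each pᵢ ln pᵢ term: 0.04469×(-3.10794)=-0.13890, 0.03352×(-3.39563)=-0.11382, 0.23464×(-1.44972)=-0.34016, 0.15642×(-1.85518)=-0.29020, 0.10615×(-2.24295)=-0.23808, 0.35196×(-1.04425)=-0.36753, 0.07263×(-2.62244)=-0.19046.
Sum = -1.67914, so H' = 1.679.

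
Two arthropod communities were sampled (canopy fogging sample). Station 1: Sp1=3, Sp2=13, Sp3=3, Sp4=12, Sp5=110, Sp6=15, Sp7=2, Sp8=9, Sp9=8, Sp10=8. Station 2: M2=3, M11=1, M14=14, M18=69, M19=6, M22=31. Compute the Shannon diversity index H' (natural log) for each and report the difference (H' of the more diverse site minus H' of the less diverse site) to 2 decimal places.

Station 1: N=183, proportions 0.0164, 0.071, 0.0164, 0.0656, 0.6011, 0.082, 0.0109, 0.0492, 0.0437, 0.0437, giving H' = 1.4835 (working shown to 4 dp, full precision carried).
Station 2: N=124, proportions 0.0242, 0.0081, 0.1129, 0.5565, 0.0484, 0.25, giving H' = 1.1945.
Difference = |1.4835 − 1.1945| = 0.2890, i.e. 0.29 to 2 decimal places.

0.29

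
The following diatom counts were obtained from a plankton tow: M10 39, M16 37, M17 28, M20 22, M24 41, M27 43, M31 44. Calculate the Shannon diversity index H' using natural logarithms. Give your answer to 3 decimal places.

1.922

Total N = 39+37+28+22+41+43+44 = 254, so the proportions are 0.15354, 0.14567, 0.11024, 0.08661, 0.16142, 0.16929, 0.17323 (working shown to 5 dp, full precision carried).
Each pᵢ ln pᵢ term: 0.15354×(-1.87377)=-0.28771, 0.14567×(-1.92642)=-0.28062, 0.11024×(-2.20513)=-0.24309, 0.08661×(-2.44629)=-0.21188, 0.16142×(-1.82376)=-0.29439, 0.16929×(-1.77613)=-0.30068, 0.17323×(-1.75314)=-0.30369.
Sum = -1.92206, so H' = 1.922.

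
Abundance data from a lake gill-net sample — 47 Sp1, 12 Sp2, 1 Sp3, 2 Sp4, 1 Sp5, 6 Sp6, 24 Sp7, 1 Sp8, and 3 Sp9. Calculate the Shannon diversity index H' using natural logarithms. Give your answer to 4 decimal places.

Total N = 47+12+1+2+1+6+24+1+3 = 97, so the proportions are 0.484536, 0.123711, 0.010309, 0.020619, 0.010309, 0.061856, 0.247423, 0.010309, 0.030928 (working shown to 6 dp, full precision carried).
Each pᵢ ln pᵢ term: 0.484536×(-0.724563)=-0.351077, 0.123711×(-2.089804)=-0.258532, 0.010309×(-4.574711)=-0.047162, 0.020619×(-3.881564)=-0.080032, 0.010309×(-4.574711)=-0.047162, 0.061856×(-2.782952)=-0.172141, 0.247423×(-1.396657)=-0.345565, 0.010309×(-4.574711)=-0.047162, 0.030928×(-3.476099)=-0.107508.
Sum = -1.456342, so H' = 1.4563.

1.4563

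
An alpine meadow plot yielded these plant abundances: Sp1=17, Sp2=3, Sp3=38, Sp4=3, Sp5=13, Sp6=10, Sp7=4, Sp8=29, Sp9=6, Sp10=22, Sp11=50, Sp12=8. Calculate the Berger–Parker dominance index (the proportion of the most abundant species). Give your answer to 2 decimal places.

Total N = 17+3+38+3+13+10+4+29+6+22+50+8 = 203, so the proportions are 0.0837, 0.0148, 0.1872, 0.0148, 0.064, 0.0493, 0.0197, 0.1429, 0.0296, 0.1084, 0.2463, 0.0394 (working shown to 4 dp, full precision carried).
The largest proportion is 0.2463, i.e. d = 0.25 to 2 decimal places.

0.25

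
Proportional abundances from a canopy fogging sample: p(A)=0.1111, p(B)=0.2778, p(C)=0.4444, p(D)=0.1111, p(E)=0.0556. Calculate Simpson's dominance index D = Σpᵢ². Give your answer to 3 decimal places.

0.302

D = 0.1111² + 0.2778² + 0.4444² + 0.1111² + 0.0556² = 0.01234 + 0.07717 + 0.19749 + 0.01234 + 0.00309 = 0.30244 (working shown to 5 dp, full precision carried).
To 3 decimal places, D = 0.302.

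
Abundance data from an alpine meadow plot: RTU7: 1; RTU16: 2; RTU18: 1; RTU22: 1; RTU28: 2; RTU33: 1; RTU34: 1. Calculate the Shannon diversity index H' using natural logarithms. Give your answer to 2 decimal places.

1.89

Total N = 1+2+1+1+2+1+1 = 9, so the proportions are 0.1111, 0.2222, 0.1111, 0.1111, 0.2222, 0.1111, 0.1111 (working shown to 4 dp, full precision carried).
Each pᵢ ln pᵢ term: 0.1111×(-2.1972)=-0.2441, 0.2222×(-1.5041)=-0.3342, 0.1111×(-2.1972)=-0.2441, 0.1111×(-2.1972)=-0.2441, 0.2222×(-1.5041)=-0.3342, 0.1111×(-2.1972)=-0.2441, 0.1111×(-2.1972)=-0.2441.
Sum = -1.8892, so H' = 1.89.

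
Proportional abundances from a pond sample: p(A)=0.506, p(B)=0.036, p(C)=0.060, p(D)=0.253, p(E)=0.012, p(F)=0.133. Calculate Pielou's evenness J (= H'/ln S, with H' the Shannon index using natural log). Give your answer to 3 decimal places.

0.727

H' = −Σ pᵢ ln pᵢ = −((-0.34470) + (-0.11967) + (-0.16880) + (-0.34771) + (-0.05307) + (-0.26832)) = 1.30228 (working shown to 5 dp, full precision carried).
With S = 6 species, ln S = 1.79176, so J = 1.30228/1.79176 = 0.72681, i.e. 0.727 to 3 decimal places.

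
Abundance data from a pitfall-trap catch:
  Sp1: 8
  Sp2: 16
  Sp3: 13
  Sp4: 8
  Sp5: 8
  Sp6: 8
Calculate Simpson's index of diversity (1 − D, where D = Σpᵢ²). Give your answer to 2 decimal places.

Total N = 8+16+13+8+8+8 = 61, so the proportions are 0.1311, 0.2623, 0.2131, 0.1311, 0.1311, 0.1311 (working shown to 4 dp, full precision carried).
D = 0.1311² + 0.2623² + 0.2131² + 0.1311² + 0.1311² + 0.1311² = 0.0172 + 0.0688 + 0.0454 + 0.0172 + 0.0172 + 0.0172 = 0.1830.
So 1 − D = 0.8170, i.e. 0.82 to 2 decimal places.

0.82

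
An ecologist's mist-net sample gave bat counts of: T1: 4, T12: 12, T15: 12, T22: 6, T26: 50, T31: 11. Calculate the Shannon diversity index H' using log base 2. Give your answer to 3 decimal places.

Total N = 4+12+12+6+50+11 = 95, so the proportions are 0.04211, 0.12632, 0.12632, 0.06316, 0.52632, 0.11579 (working shown to 5 dp, full precision carried).
Each pᵢ log₂ pᵢ term: 0.04211×(-4.56986)=-0.19241, 0.12632×(-2.98489)=-0.37704, 0.12632×(-2.98489)=-0.37704, 0.06316×(-3.98489)=-0.25168, 0.52632×(-0.92600)=-0.48737, 0.11579×(-3.11042)=-0.36015.
Sum = -2.04569, so H' = 2.046.

2.046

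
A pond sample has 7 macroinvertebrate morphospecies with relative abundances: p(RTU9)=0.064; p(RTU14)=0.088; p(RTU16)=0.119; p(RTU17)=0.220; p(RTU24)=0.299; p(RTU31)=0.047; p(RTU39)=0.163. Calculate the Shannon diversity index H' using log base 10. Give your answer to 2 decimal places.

0.77

Each pᵢ log₁₀ pᵢ term (working shown to 4 dp, full precision carried): 0.064×(-1.1938)=-0.0764, 0.088×(-1.0555)=-0.0929, 0.119×(-0.9245)=-0.1100, 0.22×(-0.6576)=-0.1447, 0.299×(-0.5243)=-0.1568, 0.047×(-1.3279)=-0.0624, 0.163×(-0.7878)=-0.1284.
Sum = -0.7716, so H' = 0.77.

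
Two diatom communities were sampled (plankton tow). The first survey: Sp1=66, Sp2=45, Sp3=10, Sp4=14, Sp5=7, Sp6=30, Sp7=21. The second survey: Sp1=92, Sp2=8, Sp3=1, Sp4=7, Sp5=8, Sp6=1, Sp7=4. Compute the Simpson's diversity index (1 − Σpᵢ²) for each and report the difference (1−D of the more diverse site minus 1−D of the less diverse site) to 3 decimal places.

0.375

The first survey: N=193, proportions 0.34197, 0.23316, 0.05181, 0.07254, 0.03627, 0.15544, 0.10881, giving 1−D = 0.78343 (working shown to 5 dp, full precision carried).
The second survey: N=121, proportions 0.76033, 0.06612, 0.00826, 0.05785, 0.06612, 0.00826, 0.03306, giving 1−D = 0.40858.
Difference = |0.78343 − 0.40858| = 0.37485, i.e. 0.375 to 3 decimal places.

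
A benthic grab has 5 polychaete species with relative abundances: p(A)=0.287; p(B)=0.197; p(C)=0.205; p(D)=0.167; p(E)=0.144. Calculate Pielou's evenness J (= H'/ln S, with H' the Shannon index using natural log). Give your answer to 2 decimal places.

H' = −Σ pᵢ ln pᵢ = −((-0.3583) + (-0.3200) + (-0.3249) + (-0.2989) + (-0.2791)) = 1.5811 (working shown to 4 dp, full precision carried).
With S = 5 species, ln S = 1.6094, so J = 1.5811/1.6094 = 0.9824, i.e. 0.98 to 2 decimal places.

0.98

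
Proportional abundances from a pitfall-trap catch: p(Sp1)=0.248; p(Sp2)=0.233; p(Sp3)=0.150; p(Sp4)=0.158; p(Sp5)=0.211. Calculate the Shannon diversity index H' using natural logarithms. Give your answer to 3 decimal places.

Each pᵢ ln pᵢ term (working shown to 5 dp, full precision carried): 0.248×(-1.39433)=-0.34579, 0.233×(-1.45672)=-0.33942, 0.15×(-1.89712)=-0.28457, 0.158×(-1.84516)=-0.29154, 0.211×(-1.55590)=-0.32829.
Sum = -1.58961, so H' = 1.590.

1.590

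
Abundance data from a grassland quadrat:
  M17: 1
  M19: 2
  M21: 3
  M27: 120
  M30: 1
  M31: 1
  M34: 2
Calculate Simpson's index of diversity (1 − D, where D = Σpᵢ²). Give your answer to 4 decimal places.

0.1467

Total N = 1+2+3+120+1+1+2 = 130, so the proportions are 0.007692, 0.015385, 0.023077, 0.923077, 0.007692, 0.007692, 0.015385 (working shown to 6 dp, full precision carried).
D = 0.007692² + 0.015385² + 0.023077² + 0.923077² + 0.007692² + 0.007692² + 0.015385² = 0.000059 + 0.000237 + 0.000533 + 0.852071 + 0.000059 + 0.000059 + 0.000237 = 0.853254.
So 1 − D = 0.146746, i.e. 0.1467 to 4 decimal places.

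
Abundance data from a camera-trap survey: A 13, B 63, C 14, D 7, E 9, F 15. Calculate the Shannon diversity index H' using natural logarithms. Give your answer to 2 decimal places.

1.45

Total N = 13+63+14+7+9+15 = 121, so the proportions are 0.1074, 0.5207, 0.1157, 0.0579, 0.0744, 0.124 (working shown to 4 dp, full precision carried).
Each pᵢ ln pᵢ term: 0.1074×(-2.2308)=-0.2397, 0.5207×(-0.6527)=-0.3398, 0.1157×(-2.1567)=-0.2495, 0.0579×(-2.8499)=-0.1649, 0.0744×(-2.5986)=-0.1933, 0.124×(-2.0877)=-0.2588.
Sum = -1.4460, so H' = 1.45.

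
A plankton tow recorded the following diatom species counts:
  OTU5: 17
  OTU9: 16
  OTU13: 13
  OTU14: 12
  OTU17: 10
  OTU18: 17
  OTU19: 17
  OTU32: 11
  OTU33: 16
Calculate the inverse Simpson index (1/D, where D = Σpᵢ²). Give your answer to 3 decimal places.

Total N = 17+16+13+12+10+17+17+11+16 = 129, so the proportions are 0.1317829, 0.124031, 0.1007752, 0.0930233, 0.0775194, 0.1317829, 0.1317829, 0.0852713, 0.124031 (working shown to 7 dp, full precision carried).
D = 0.1317829² + 0.124031² + 0.1007752² + 0.0930233² + 0.0775194² + 0.1317829² + 0.1317829² + 0.0852713² + 0.124031² = 0.0173667 + 0.0153837 + 0.0101556 + 0.0086533 + 0.0060093 + 0.0173667 + 0.0173667 + 0.0072712 + 0.0153837 = 0.1149570.
So 1/D = 8.69890, i.e. 8.699 to 3 decimal places.

8.699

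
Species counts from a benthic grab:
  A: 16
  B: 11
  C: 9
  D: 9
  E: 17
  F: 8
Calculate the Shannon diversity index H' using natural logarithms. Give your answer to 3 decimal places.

1.747

Total N = 16+11+9+9+17+8 = 70, so the proportions are 0.22857, 0.15714, 0.12857, 0.12857, 0.24286, 0.11429 (working shown to 5 dp, full precision carried).
Each pᵢ ln pᵢ term: 0.22857×(-1.47591)=-0.33735, 0.15714×(-1.85060)=-0.29081, 0.12857×(-2.05127)=-0.26373, 0.12857×(-2.05127)=-0.26373, 0.24286×(-1.41528)=-0.34371, 0.11429×(-2.16905)=-0.24789.
Sum = -1.74723, so H' = 1.747.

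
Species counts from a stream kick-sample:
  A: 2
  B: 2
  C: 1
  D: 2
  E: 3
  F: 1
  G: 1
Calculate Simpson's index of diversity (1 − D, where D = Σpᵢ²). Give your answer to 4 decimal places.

0.8333

Total N = 2+2+1+2+3+1+1 = 12, so the proportions are 0.166667, 0.166667, 0.083333, 0.166667, 0.25, 0.083333, 0.083333 (working shown to 6 dp, full precision carried).
D = 0.166667² + 0.166667² + 0.083333² + 0.166667² + 0.25² + 0.083333² + 0.083333² = 0.027778 + 0.027778 + 0.006944 + 0.027778 + 0.062500 + 0.006944 + 0.006944 = 0.166667.
So 1 − D = 0.833333, i.e. 0.8333 to 4 decimal places.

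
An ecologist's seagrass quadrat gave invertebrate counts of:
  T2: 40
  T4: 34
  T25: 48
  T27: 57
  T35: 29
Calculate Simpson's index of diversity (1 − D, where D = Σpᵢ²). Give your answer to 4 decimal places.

0.7885

Total N = 40+34+48+57+29 = 208, so the proportions are 0.192308, 0.163462, 0.230769, 0.274038, 0.139423 (working shown to 6 dp, full precision carried).
D = 0.192308² + 0.163462² + 0.230769² + 0.274038² + 0.139423² = 0.036982 + 0.026720 + 0.053254 + 0.075097 + 0.019439 = 0.211492.
So 1 − D = 0.788508, i.e. 0.7885 to 4 decimal places.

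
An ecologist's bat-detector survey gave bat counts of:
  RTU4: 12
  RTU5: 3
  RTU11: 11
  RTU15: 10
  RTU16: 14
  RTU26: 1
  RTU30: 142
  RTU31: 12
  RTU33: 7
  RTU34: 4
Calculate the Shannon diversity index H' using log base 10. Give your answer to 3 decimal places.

Total N = 12+3+11+10+14+1+142+12+7+4 = 216, so the proportions are 0.05556, 0.01389, 0.05093, 0.0463, 0.06481, 0.00463, 0.65741, 0.05556, 0.03241, 0.01852 (working shown to 5 dp, full precision carried).
Each pᵢ log₁₀ pᵢ term: 0.05556×(-1.25527)=-0.06974, 0.01389×(-1.85733)=-0.02580, 0.05093×(-1.29306)=-0.06585, 0.0463×(-1.33445)=-0.06178, 0.06481×(-1.18833)=-0.07702, 0.00463×(-2.33445)=-0.01081, 0.65741×(-0.18217)=-0.11976, 0.05556×(-1.25527)=-0.06974, 0.03241×(-1.48936)=-0.04827, 0.01852×(-1.73239)=-0.03208.
Sum = -0.58083, so H' = 0.581.

0.581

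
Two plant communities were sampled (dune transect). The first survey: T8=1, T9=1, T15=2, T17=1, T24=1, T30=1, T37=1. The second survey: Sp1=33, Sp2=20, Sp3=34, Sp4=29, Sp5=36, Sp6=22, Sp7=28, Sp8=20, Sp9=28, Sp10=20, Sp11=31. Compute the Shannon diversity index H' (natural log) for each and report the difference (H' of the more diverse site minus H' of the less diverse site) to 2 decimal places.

0.47

The first survey: N=8, proportions 0.125, 0.125, 0.25, 0.125, 0.125, 0.125, 0.125, giving H' = 1.906155 (working shown to 6 dp, full precision carried).
The second survey: N=301, proportions 0.109635, 0.066445, 0.112957, 0.096346, 0.119601, 0.07309, 0.093023, 0.066445, 0.093023, 0.066445, 0.10299, giving H' = 2.375738.
Difference = |1.906155 − 2.375738| = 0.469583, i.e. 0.47 to 2 decimal places.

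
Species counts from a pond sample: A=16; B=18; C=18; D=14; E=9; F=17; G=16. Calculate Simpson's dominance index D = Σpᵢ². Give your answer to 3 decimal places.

0.148

Total N = 16+18+18+14+9+17+16 = 108, so the proportions are 0.14815, 0.16667, 0.16667, 0.12963, 0.08333, 0.15741, 0.14815 (working shown to 5 dp, full precision carried).
D = 0.14815² + 0.16667² + 0.16667² + 0.12963² + 0.08333² + 0.15741² + 0.14815² = 0.02195 + 0.02778 + 0.02778 + 0.01680 + 0.00694 + 0.02478 + 0.02195 = 0.14798.
To 3 decimal places, D = 0.148.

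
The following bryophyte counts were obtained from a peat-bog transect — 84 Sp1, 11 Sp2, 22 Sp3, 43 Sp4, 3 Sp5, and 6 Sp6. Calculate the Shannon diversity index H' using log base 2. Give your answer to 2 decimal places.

Total N = 84+11+22+43+3+6 = 169, so the proportions are 0.497, 0.0651, 0.1302, 0.2544, 0.0178, 0.0355 (working shown to 4 dp, full precision carried).
Each pᵢ log₂ pᵢ term: 0.497×(-1.0086)=-0.5013, 0.0651×(-3.9414)=-0.2565, 0.1302×(-2.9414)=-0.3829, 0.2544×(-1.9746)=-0.5024, 0.0178×(-5.8159)=-0.1032, 0.0355×(-4.8159)=-0.1710.
Sum = -1.9174, so H' = 1.92.

1.92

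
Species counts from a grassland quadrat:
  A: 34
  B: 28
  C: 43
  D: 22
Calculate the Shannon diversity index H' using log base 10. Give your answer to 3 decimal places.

0.589

Total N = 34+28+43+22 = 127, so the proportions are 0.26772, 0.22047, 0.33858, 0.17323 (working shown to 5 dp, full precision carried).
Each pᵢ log₁₀ pᵢ term: 0.26772×(-0.57232)=-0.15322, 0.22047×(-0.65665)=-0.14477, 0.33858×(-0.47034)=-0.15925, 0.17323×(-0.76138)=-0.13189.
Sum = -0.58913, so H' = 0.589.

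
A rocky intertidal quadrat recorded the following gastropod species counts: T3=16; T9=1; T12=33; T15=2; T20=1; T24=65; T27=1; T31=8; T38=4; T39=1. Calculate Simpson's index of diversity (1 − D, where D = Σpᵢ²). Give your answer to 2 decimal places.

Total N = 16+1+33+2+1+65+1+8+4+1 = 132, so the proportions are 0.1212, 0.0076, 0.25, 0.0152, 0.0076, 0.4924, 0.0076, 0.0606, 0.0303, 0.0076 (working shown to 4 dp, full precision carried).
D = 0.1212² + 0.0076² + 0.25² + 0.0152² + 0.0076² + 0.4924² + 0.0076² + 0.0606² + 0.0303² + 0.0076² = 0.0147 + 0.0001 + 0.0625 + 0.0002 + 0.0001 + 0.2425 + 0.0001 + 0.0037 + 0.0009 + 0.0001 = 0.3247.
So 1 − D = 0.6753, i.e. 0.68 to 2 decimal places.

0.68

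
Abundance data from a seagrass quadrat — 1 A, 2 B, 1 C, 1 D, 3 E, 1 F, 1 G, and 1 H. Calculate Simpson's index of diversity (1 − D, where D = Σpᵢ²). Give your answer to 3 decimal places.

0.843

Total N = 1+2+1+1+3+1+1+1 = 11, so the proportions are 0.09091, 0.18182, 0.09091, 0.09091, 0.27273, 0.09091, 0.09091, 0.09091 (working shown to 5 dp, full precision carried).
D = 0.09091² + 0.18182² + 0.09091² + 0.09091² + 0.27273² + 0.09091² + 0.09091² + 0.09091² = 0.00826 + 0.03306 + 0.00826 + 0.00826 + 0.07438 + 0.00826 + 0.00826 + 0.00826 = 0.15702.
So 1 − D = 0.84298, i.e. 0.843 to 3 decimal places.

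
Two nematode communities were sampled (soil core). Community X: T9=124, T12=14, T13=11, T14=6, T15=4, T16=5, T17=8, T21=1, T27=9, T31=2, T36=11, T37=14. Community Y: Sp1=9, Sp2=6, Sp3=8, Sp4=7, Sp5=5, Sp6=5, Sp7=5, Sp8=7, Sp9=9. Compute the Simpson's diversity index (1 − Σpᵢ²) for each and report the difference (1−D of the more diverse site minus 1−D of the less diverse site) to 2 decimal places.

0.25

Community X: N=209, proportions 0.5933, 0.067, 0.0526, 0.0287, 0.0191, 0.0239, 0.0383, 0.0048, 0.0431, 0.0096, 0.0526, 0.067, giving 1−D = 0.6283 (working shown to 4 dp, full precision carried).
Community Y: N=61, proportions 0.1475, 0.0984, 0.1311, 0.1148, 0.082, 0.082, 0.082, 0.1148, 0.1475, giving 1−D = 0.8831.
Difference = |0.6283 − 0.8831| = 0.2548, i.e. 0.25 to 2 decimal places.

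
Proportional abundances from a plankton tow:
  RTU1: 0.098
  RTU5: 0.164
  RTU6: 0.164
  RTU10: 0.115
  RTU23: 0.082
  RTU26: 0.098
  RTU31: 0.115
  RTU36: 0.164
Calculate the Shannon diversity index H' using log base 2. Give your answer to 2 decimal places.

2.95

Each pᵢ log₂ pᵢ term (working shown to 4 dp, full precision carried): 0.098×(-3.3511)=-0.3284, 0.164×(-2.6082)=-0.4278, 0.164×(-2.6082)=-0.4278, 0.115×(-3.1203)=-0.3588, 0.082×(-3.6082)=-0.2959, 0.098×(-3.3511)=-0.3284, 0.115×(-3.1203)=-0.3588, 0.164×(-2.6082)=-0.4278.
Sum = -2.9536, so H' = 2.95.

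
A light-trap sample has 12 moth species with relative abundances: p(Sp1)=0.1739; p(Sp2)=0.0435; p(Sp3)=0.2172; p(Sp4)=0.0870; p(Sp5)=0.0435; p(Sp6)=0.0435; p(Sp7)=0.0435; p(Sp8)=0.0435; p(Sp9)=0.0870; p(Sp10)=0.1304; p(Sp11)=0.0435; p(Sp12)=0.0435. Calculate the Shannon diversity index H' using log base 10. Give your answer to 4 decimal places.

0.9906

Each pᵢ log₁₀ pᵢ term (working shown to 6 dp, full precision carried): 0.1739×(-0.759700)=-0.132112, 0.0435×(-1.361511)=-0.059226, 0.2172×(-0.663140)=-0.144034, 0.087×(-1.060481)=-0.092262, 0.0435×(-1.361511)=-0.059226, 0.0435×(-1.361511)=-0.059226, 0.0435×(-1.361511)=-0.059226, 0.0435×(-1.361511)=-0.059226, 0.087×(-1.060481)=-0.092262, 0.1304×(-0.884722)=-0.115368, 0.0435×(-1.361511)=-0.059226, 0.0435×(-1.361511)=-0.059226.
Sum = -0.990617, so H' = 0.9906.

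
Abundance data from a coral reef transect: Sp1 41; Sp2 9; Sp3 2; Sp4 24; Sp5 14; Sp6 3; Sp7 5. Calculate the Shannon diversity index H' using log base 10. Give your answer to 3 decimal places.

0.671

Total N = 41+9+2+24+14+3+5 = 98, so the proportions are 0.41837, 0.09184, 0.02041, 0.2449, 0.14286, 0.03061, 0.05102 (working shown to 5 dp, full precision carried).
Each pᵢ log₁₀ pᵢ term: 0.41837×(-0.37844)=-0.15833, 0.09184×(-1.03698)=-0.09523, 0.02041×(-1.69020)=-0.03449, 0.2449×(-0.61101)=-0.14964, 0.14286×(-0.84510)=-0.12073, 0.03061×(-1.51410)=-0.04635, 0.05102×(-1.29226)=-0.06593.
Sum = -0.67070, so H' = 0.671.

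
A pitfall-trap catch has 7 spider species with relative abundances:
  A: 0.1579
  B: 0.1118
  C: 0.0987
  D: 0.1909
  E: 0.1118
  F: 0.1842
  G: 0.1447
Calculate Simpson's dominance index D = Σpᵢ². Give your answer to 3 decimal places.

D = 0.1579² + 0.1118² + 0.0987² + 0.1909² + 0.1118² + 0.1842² + 0.1447² = 0.02493 + 0.01250 + 0.00974 + 0.03644 + 0.01250 + 0.03393 + 0.02094 = 0.15098 (working shown to 5 dp, full precision carried).
To 3 decimal places, D = 0.151.

0.151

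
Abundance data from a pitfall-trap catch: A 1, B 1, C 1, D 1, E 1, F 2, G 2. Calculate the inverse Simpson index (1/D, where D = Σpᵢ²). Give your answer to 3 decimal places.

Total N = 1+1+1+1+1+2+2 = 9, so the proportions are 0.1111111, 0.1111111, 0.1111111, 0.1111111, 0.1111111, 0.2222222, 0.2222222 (working shown to 7 dp, full precision carried).
D = 0.1111111² + 0.1111111² + 0.1111111² + 0.1111111² + 0.1111111² + 0.2222222² + 0.2222222² = 0.0123457 + 0.0123457 + 0.0123457 + 0.0123457 + 0.0123457 + 0.0493827 + 0.0493827 = 0.1604938.
So 1/D = 6.23077, i.e. 6.231 to 3 decimal places.

6.231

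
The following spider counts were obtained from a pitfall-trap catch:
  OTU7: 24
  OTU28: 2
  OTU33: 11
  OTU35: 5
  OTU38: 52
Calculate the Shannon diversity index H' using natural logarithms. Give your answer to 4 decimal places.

Total N = 24+2+11+5+52 = 94, so the proportions are 0.255319, 0.021277, 0.117021, 0.053191, 0.553191 (working shown to 6 dp, full precision carried).
Each pᵢ ln pᵢ term: 0.255319×(-1.365241)=-0.348572, 0.021277×(-3.850148)=-0.081918, 0.117021×(-2.145400)=-0.251057, 0.053191×(-2.933857)=-0.156056, 0.553191×(-0.592051)=-0.327518.
Sum = -1.165121, so H' = 1.1651.

1.1651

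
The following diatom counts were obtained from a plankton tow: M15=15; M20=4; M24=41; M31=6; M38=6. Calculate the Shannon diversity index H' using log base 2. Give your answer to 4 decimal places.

Total N = 15+4+41+6+6 = 72, so the proportions are 0.208333, 0.055556, 0.569444, 0.083333, 0.083333 (working shown to 6 dp, full precision carried).
Each pᵢ log₂ pᵢ term: 0.208333×(-2.263034)=-0.471466, 0.055556×(-4.169925)=-0.231663, 0.569444×(-0.812373)=-0.462601, 0.083333×(-3.584963)=-0.298747, 0.083333×(-3.584963)=-0.298747.
Sum = -1.763223, so H' = 1.7632.

1.7632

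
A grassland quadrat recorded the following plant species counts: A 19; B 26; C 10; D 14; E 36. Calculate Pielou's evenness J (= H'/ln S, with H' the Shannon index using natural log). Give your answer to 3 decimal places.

0.941

Total N = 19+26+10+14+36 = 105, so the proportions are 0.18095, 0.24762, 0.09524, 0.13333, 0.34286 (working shown to 5 dp, full precision carried).
H' = −Σ pᵢ ln pᵢ = −((-0.30934) + (-0.34564) + (-0.22394) + (-0.26865) + (-0.36701)) = 1.51459.
With S = 5 species, ln S = 1.60944, so J = 1.51459/1.60944 = 0.94107, i.e. 0.941 to 3 decimal places.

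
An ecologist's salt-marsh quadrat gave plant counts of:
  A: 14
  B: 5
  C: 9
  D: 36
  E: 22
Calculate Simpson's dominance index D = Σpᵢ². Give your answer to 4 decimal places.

0.2815

Total N = 14+5+9+36+22 = 86, so the proportions are 0.162791, 0.05814, 0.104651, 0.418605, 0.255814 (working shown to 6 dp, full precision carried).
D = 0.162791² + 0.05814² + 0.104651² + 0.418605² + 0.255814² = 0.026501 + 0.003380 + 0.010952 + 0.175230 + 0.065441 = 0.281504.
To 4 decimal places, D = 0.2815.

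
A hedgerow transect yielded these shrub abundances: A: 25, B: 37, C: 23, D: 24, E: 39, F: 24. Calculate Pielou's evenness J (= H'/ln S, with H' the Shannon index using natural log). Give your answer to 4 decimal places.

0.9856

Total N = 25+37+23+24+39+24 = 172, so the proportions are 0.145349, 0.215116, 0.133721, 0.139535, 0.226744, 0.139535 (working shown to 6 dp, full precision carried).
H' = −Σ pᵢ ln pᵢ = −((-0.280322) + (-0.330543) + (-0.269047) + (-0.274806) + (-0.336473) + (-0.274806)) = 1.765996.
With S = 6 species, ln S = 1.791759, so J = 1.765996/1.791759 = 0.985621, i.e. 0.9856 to 4 decimal places.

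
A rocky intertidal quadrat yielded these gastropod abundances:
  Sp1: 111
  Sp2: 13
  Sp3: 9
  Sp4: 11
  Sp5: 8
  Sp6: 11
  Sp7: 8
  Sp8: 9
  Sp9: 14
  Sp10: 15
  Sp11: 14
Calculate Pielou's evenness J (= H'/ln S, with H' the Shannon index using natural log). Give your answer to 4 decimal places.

Total N = 111+13+9+11+8+11+8+9+14+15+14 = 223, so the proportions are 0.497758, 0.058296, 0.040359, 0.049327, 0.035874, 0.049327, 0.035874, 0.040359, 0.06278, 0.067265, 0.06278 (working shown to 6 dp, full precision carried).
H' = −Σ pᵢ ln pᵢ = −((-0.347257) + (-0.165690) + (-0.129549) + (-0.148440) + (-0.119380) + (-0.148440) + (-0.119380) + (-0.129549) + (-0.173783) + (-0.181555) + (-0.173783)) = 1.836807.
With S = 11 species, ln S = 2.397895, so J = 1.836807/2.397895 = 0.766008, i.e. 0.7660 to 4 decimal places.

0.7660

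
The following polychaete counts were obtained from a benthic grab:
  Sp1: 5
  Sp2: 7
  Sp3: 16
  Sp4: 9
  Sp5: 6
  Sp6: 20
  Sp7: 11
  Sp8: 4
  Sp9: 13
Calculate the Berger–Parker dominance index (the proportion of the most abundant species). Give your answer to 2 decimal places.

0.22

Total N = 5+7+16+9+6+20+11+4+13 = 91, so the proportions are 0.0549, 0.0769, 0.1758, 0.0989, 0.0659, 0.2198, 0.1209, 0.044, 0.1429 (working shown to 4 dp, full precision carried).
The largest proportion is 0.2198, i.e. d = 0.22 to 2 decimal places.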